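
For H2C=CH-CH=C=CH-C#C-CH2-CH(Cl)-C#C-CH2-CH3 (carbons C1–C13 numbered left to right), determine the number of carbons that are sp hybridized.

5

C1: sp2
C2: sp2
C3: sp2
C4: sp ✓
C5: sp2
C6: sp ✓
C7: sp ✓
C8: sp3
C9: sp3
C10: sp ✓
C11: sp ✓
C12: sp3
C13: sp3
C4, C6, C7, C10, C11 → 5 sp carbons.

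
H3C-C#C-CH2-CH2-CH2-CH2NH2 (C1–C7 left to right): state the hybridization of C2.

C2 is sp: 2 σ bonds, plus two π bonds, 2 electron-density regions.

sp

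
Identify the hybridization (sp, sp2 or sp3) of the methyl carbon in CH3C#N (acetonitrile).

The methyl carbon (4 σ bonds) has steric number 4: sp3.

sp3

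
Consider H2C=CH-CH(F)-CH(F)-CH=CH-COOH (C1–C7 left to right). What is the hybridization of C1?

sp^2

C1 carries 3 σ bonds, plus one π bond, giving a steric number of 3, so it is sp2.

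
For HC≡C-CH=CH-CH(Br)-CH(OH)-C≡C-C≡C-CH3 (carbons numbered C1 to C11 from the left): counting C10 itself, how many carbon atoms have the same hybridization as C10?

C10 is sp (two π bonds).
C1: sp ✓
C2: sp ✓
C3: sp2
C4: sp2
C5: sp3
C6: sp3
C7: sp ✓
C8: sp ✓
C9: sp ✓
C10: sp ✓
C11: sp3
6 carbons are sp.

6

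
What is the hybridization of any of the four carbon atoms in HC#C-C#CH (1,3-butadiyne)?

Every carbon is part of a C≡C triple bond: two σ regions → sp.

sp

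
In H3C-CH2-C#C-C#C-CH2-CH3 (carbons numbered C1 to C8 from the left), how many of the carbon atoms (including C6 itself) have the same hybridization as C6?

4

C6 is sp (two π bonds).
C1: sp3
C2: sp3
C3: sp ✓
C4: sp ✓
C5: sp ✓
C6: sp ✓
C7: sp3
C8: sp3
4 carbons are sp.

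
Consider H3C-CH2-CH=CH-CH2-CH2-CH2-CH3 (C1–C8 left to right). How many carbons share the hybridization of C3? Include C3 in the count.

2

C3 is sp2 (one π bond).
C1: sp3
C2: sp3
C3: sp2 ✓
C4: sp2 ✓
C5: sp3
C6: sp3
C7: sp3
C8: sp3
2 carbons are sp2.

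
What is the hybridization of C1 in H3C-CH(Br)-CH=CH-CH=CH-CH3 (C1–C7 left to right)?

C1: 4 σ bonds; 4 regions of electron density → sp3.

sp3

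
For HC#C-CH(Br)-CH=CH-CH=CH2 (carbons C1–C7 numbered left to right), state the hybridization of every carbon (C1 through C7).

C1: 2 σ bonds, plus two π bonds; 2 regions of electron density → sp.
C2 carries 2 σ bonds, plus two π bonds, giving a steric number of 2, so it is sp.
C3 (4 σ bonds) has steric number 4: sp3.
C4 (3 σ bonds, plus one π bond) has steric number 3: sp2.
C5 — 3 σ bonds, plus one π bond. Steric number 3, so sp2.
C6 is sp2: 3 σ bonds, plus one π bond, 3 electron-density regions.
C7 — 3 σ bonds, plus one π bond. Steric number 3, so sp2.

C1 sp, C2 sp, C3 sp3, C4 sp2, C5 sp2, C6 sp2, C7 sp2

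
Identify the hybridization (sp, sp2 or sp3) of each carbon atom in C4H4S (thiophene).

Each carbon atom — 3 σ bonds, plus one π bond. Steric number 3, so sp2.

sp^2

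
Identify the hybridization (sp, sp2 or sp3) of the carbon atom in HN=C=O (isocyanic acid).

sp

The carbon atom carries 2 σ bonds, plus two π bonds, giving a steric number of 2, so it is sp.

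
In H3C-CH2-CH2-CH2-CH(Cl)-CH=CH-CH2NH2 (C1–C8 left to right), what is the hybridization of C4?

C4 (4 σ bonds) has steric number 4: sp3.

sp^3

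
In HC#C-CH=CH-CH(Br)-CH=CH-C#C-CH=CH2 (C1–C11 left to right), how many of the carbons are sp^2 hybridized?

C1: sp
C2: sp
C3: sp2 ✓
C4: sp2 ✓
C5: sp3
C6: sp2 ✓
C7: sp2 ✓
C8: sp
C9: sp
C10: sp2 ✓
C11: sp2 ✓
C3, C4, C6, C7, C10, C11 → 6 sp2 carbons.

6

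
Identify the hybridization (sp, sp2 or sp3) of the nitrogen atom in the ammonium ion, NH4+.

Four σ bonds, no lone pair → sp3, tetrahedral.

sp^3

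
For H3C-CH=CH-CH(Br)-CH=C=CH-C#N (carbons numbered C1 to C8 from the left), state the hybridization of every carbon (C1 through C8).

C1 (4 σ bonds) has steric number 4: sp3.
C2 — 3 σ bonds, plus one π bond. Steric number 3, so sp2.
C3: 3 σ bonds, plus one π bond — 3 electron domains, sp2.
C4 is sp3: 4 σ bonds, 4 electron-density regions.
C5 has 3 σ bonds, plus one π bond: steric number 3 → sp2.
C6 (2 σ bonds, plus two π bonds) has steric number 2: sp.
C7 carries 3 σ bonds, plus one π bond, giving a steric number of 3, so it is sp2.
C8 (2 σ bonds, plus two π bonds) has steric number 2: sp.

C1 sp3, C2 sp2, C3 sp2, C4 sp3, C5 sp2, C6 sp, C7 sp2, C8 sp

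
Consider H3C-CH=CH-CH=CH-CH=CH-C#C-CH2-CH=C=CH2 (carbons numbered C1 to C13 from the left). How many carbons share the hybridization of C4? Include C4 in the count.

8

C4 is sp2 (one π bond).
C1: sp3
C2: sp2 ✓
C3: sp2 ✓
C4: sp2 ✓
C5: sp2 ✓
C6: sp2 ✓
C7: sp2 ✓
C8: sp
C9: sp
C10: sp3
C11: sp2 ✓
C12: sp
C13: sp2 ✓
8 carbons are sp2.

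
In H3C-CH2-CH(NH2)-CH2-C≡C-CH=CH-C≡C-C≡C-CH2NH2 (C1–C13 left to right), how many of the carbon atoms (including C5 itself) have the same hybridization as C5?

C5 is sp (two π bonds).
C1: sp3
C2: sp3
C3: sp3
C4: sp3
C5: sp ✓
C6: sp ✓
C7: sp2
C8: sp2
C9: sp ✓
C10: sp ✓
C11: sp ✓
C12: sp ✓
C13: sp3
6 carbons are sp.

6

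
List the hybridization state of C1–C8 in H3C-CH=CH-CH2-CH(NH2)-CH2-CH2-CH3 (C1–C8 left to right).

C1 sp3, C2 sp2, C3 sp2, C4 sp3, C5 sp3, C6 sp3, C7 sp3, C8 sp3

C1 (4 σ bonds) has steric number 4: sp3.
C2 has 3 σ bonds, plus one π bond: steric number 3 → sp2.
C3 carries 3 σ bonds, plus one π bond, giving a steric number of 3, so it is sp2.
C4 carries 4 σ bonds, giving a steric number of 4, so it is sp3.
C5 — 4 σ bonds. Steric number 4, so sp3.
C6 — 4 σ bonds. Steric number 4, so sp3.
C7 has 4 σ bonds: steric number 4 → sp3.
C8 — 4 σ bonds. Steric number 4, so sp3.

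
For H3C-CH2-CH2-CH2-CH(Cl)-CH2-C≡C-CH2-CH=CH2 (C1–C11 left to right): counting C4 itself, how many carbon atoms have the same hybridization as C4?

C4 is sp3 (only σ bonds).
C1: sp3 ✓
C2: sp3 ✓
C3: sp3 ✓
C4: sp3 ✓
C5: sp3 ✓
C6: sp3 ✓
C7: sp
C8: sp
C9: sp3 ✓
C10: sp2
C11: sp2
7 carbons are sp3.

7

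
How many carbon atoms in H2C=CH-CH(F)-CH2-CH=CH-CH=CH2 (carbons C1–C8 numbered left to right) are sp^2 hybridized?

6

C1: sp2 ✓
C2: sp2 ✓
C3: sp3
C4: sp3
C5: sp2 ✓
C6: sp2 ✓
C7: sp2 ✓
C8: sp2 ✓
C1, C2, C5, C6, C7, C8 → 6 sp2 carbons.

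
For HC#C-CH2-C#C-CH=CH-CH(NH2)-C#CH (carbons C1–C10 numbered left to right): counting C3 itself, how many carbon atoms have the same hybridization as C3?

2

C3 is sp3 (only σ bonds).
C1: sp
C2: sp
C3: sp3 ✓
C4: sp
C5: sp
C6: sp2
C7: sp2
C8: sp3 ✓
C9: sp
C10: sp
2 carbons are sp3.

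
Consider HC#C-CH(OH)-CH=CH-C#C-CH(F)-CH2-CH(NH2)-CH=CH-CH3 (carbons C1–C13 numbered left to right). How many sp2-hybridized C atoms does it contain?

4

C1: sp
C2: sp
C3: sp3
C4: sp2 ✓
C5: sp2 ✓
C6: sp
C7: sp
C8: sp3
C9: sp3
C10: sp3
C11: sp2 ✓
C12: sp2 ✓
C13: sp3
C4, C5, C11, C12 → 4 sp2 carbons.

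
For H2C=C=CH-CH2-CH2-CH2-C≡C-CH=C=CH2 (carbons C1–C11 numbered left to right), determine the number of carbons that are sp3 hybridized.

3

C1: sp2
C2: sp
C3: sp2
C4: sp3 ✓
C5: sp3 ✓
C6: sp3 ✓
C7: sp
C8: sp
C9: sp2
C10: sp
C11: sp2
C4, C5, C6 → 3 sp3 carbons.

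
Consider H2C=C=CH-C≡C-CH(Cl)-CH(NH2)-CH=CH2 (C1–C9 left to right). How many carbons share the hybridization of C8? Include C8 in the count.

4

C8 is sp2 (one π bond).
C1: sp2 ✓
C2: sp
C3: sp2 ✓
C4: sp
C5: sp
C6: sp3
C7: sp3
C8: sp2 ✓
C9: sp2 ✓
4 carbons are sp2.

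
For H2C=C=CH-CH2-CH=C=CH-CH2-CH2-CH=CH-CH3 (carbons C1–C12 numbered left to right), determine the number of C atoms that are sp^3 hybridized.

4

C1: sp2
C2: sp
C3: sp2
C4: sp3 ✓
C5: sp2
C6: sp
C7: sp2
C8: sp3 ✓
C9: sp3 ✓
C10: sp2
C11: sp2
C12: sp3 ✓
C4, C8, C9, C12 → 4 sp3 carbons.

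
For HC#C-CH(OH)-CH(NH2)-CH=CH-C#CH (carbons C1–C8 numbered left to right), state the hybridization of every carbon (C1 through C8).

C1: 2 σ bonds, plus two π bonds — 2 electron domains, sp.
C2 carries 2 σ bonds, plus two π bonds, giving a steric number of 2, so it is sp.
C3 has 4 σ bonds: steric number 4 → sp3.
C4 is sp3: 4 σ bonds, 4 electron-density regions.
C5: 3 σ bonds, plus one π bond — 3 electron domains, sp2.
C6: 3 σ bonds, plus one π bond; 3 regions of electron density → sp2.
C7 (2 σ bonds, plus two π bonds) has steric number 2: sp.
C8 (2 σ bonds, plus two π bonds) has steric number 2: sp.

C1 sp, C2 sp, C3 sp3, C4 sp3, C5 sp2, C6 sp2, C7 sp, C8 sp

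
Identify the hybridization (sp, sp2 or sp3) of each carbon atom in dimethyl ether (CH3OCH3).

sp^3

Each carbon atom is sp3: 4 σ bonds, 4 electron-density regions.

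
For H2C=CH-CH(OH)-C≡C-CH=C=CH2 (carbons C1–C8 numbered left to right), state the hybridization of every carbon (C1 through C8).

C1 sp2, C2 sp2, C3 sp3, C4 sp, C5 sp, C6 sp2, C7 sp, C8 sp2

C1 is sp2: 3 σ bonds, plus one π bond, 3 electron-density regions.
C2: 3 σ bonds, plus one π bond — 3 electron domains, sp2.
C3: 4 σ bonds; 4 regions of electron density → sp3.
C4 — 2 σ bonds, plus two π bonds. Steric number 2, so sp.
C5 carries 2 σ bonds, plus two π bonds, giving a steric number of 2, so it is sp.
C6 has 3 σ bonds, plus one π bond: steric number 3 → sp2.
C7: 2 σ bonds, plus two π bonds — 2 electron domains, sp.
C8 has 3 σ bonds, plus one π bond: steric number 3 → sp2.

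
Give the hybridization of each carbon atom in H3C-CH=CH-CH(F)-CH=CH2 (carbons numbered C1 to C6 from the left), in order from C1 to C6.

C1 sp3, C2 sp2, C3 sp2, C4 sp3, C5 sp2, C6 sp2

C1 (4 σ bonds) has steric number 4: sp3.
C2 is sp2: 3 σ bonds, plus one π bond, 3 electron-density regions.
C3 has 3 σ bonds, plus one π bond: steric number 3 → sp2.
C4 (4 σ bonds) has steric number 4: sp3.
C5: 3 σ bonds, plus one π bond — 3 electron domains, sp2.
C6: 3 σ bonds, plus one π bond — 3 electron domains, sp2.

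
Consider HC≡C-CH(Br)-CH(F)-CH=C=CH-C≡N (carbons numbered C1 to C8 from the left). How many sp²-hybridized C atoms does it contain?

2

C1: sp
C2: sp
C3: sp3
C4: sp3
C5: sp2 ✓
C6: sp
C7: sp2 ✓
C8: sp
C5, C7 → 2 sp2 carbons.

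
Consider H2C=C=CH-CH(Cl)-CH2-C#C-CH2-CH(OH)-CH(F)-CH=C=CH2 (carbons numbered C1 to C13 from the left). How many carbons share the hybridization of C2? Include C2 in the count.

C2 is sp (two π bonds).
C1: sp2
C2: sp ✓
C3: sp2
C4: sp3
C5: sp3
C6: sp ✓
C7: sp ✓
C8: sp3
C9: sp3
C10: sp3
C11: sp2
C12: sp ✓
C13: sp2
4 carbons are sp.

4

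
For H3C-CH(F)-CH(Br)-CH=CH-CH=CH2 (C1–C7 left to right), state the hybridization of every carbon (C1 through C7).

C1 sp3, C2 sp3, C3 sp3, C4 sp2, C5 sp2, C6 sp2, C7 sp2

C1 — 4 σ bonds. Steric number 4, so sp3.
C2 — 4 σ bonds. Steric number 4, so sp3.
C3: 4 σ bonds; 4 regions of electron density → sp3.
C4 is sp2: 3 σ bonds, plus one π bond, 3 electron-density regions.
C5 (3 σ bonds, plus one π bond) has steric number 3: sp2.
C6 — 3 σ bonds, plus one π bond. Steric number 3, so sp2.
C7 is sp2: 3 σ bonds, plus one π bond, 3 electron-density regions.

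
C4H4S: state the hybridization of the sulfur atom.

sp²

Analogous to furan: one S lone pair in the aromatic π system, S is sp2.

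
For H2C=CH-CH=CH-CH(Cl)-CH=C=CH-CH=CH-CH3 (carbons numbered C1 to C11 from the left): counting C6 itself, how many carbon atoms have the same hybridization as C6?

C6 is sp2 (one π bond).
C1: sp2 ✓
C2: sp2 ✓
C3: sp2 ✓
C4: sp2 ✓
C5: sp3
C6: sp2 ✓
C7: sp
C8: sp2 ✓
C9: sp2 ✓
C10: sp2 ✓
C11: sp3
8 carbons are sp2.

8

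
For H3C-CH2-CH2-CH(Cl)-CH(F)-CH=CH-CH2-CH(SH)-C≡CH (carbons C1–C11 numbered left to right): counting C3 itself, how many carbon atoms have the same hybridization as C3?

C3 is sp3 (only σ bonds).
C1: sp3 ✓
C2: sp3 ✓
C3: sp3 ✓
C4: sp3 ✓
C5: sp3 ✓
C6: sp2
C7: sp2
C8: sp3 ✓
C9: sp3 ✓
C10: sp
C11: sp
7 carbons are sp3.

7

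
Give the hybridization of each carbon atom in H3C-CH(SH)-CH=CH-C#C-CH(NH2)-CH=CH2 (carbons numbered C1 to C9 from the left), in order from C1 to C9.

C1: 4 σ bonds — 4 electron domains, sp3.
C2 (4 σ bonds) has steric number 4: sp3.
C3 (3 σ bonds, plus one π bond) has steric number 3: sp2.
C4 (3 σ bonds, plus one π bond) has steric number 3: sp2.
C5 carries 2 σ bonds, plus two π bonds, giving a steric number of 2, so it is sp.
C6 carries 2 σ bonds, plus two π bonds, giving a steric number of 2, so it is sp.
C7 is sp3: 4 σ bonds, 4 electron-density regions.
C8 carries 3 σ bonds, plus one π bond, giving a steric number of 3, so it is sp2.
C9: 3 σ bonds, plus one π bond — 3 electron domains, sp2.

C1 sp3, C2 sp3, C3 sp2, C4 sp2, C5 sp, C6 sp, C7 sp3, C8 sp2, C9 sp2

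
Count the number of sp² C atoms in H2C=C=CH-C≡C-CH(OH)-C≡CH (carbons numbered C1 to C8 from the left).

2

C1: sp2 ✓
C2: sp
C3: sp2 ✓
C4: sp
C5: sp
C6: sp3
C7: sp
C8: sp
C1, C3 → 2 sp2 carbons.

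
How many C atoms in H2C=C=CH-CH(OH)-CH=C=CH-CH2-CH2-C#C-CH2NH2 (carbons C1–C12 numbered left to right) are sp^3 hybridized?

4

C1: sp2
C2: sp
C3: sp2
C4: sp3 ✓
C5: sp2
C6: sp
C7: sp2
C8: sp3 ✓
C9: sp3 ✓
C10: sp
C11: sp
C12: sp3 ✓
C4, C8, C9, C12 → 4 sp3 carbons.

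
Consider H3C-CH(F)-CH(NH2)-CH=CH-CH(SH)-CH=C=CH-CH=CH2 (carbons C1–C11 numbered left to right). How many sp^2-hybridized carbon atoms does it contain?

C1: sp3
C2: sp3
C3: sp3
C4: sp2 ✓
C5: sp2 ✓
C6: sp3
C7: sp2 ✓
C8: sp
C9: sp2 ✓
C10: sp2 ✓
C11: sp2 ✓
C4, C5, C7, C9, C10, C11 → 6 sp2 carbons.

6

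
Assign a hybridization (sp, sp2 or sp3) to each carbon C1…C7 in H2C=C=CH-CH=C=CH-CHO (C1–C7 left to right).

C1 sp2, C2 sp, C3 sp2, C4 sp2, C5 sp, C6 sp2, C7 sp2

C1 (3 σ bonds, plus one π bond) has steric number 3: sp2.
C2 has 2 σ bonds, plus two π bonds: steric number 2 → sp.
C3 has 3 σ bonds, plus one π bond: steric number 3 → sp2.
C4 (3 σ bonds, plus one π bond) has steric number 3: sp2.
C5 — 2 σ bonds, plus two π bonds. Steric number 2, so sp.
C6 — 3 σ bonds, plus one π bond. Steric number 3, so sp2.
C7: 3 σ bonds, plus one π bond — 3 electron domains, sp2.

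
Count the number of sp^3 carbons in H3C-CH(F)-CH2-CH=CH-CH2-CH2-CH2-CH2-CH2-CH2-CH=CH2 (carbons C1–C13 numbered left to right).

9

C1: sp3 ✓
C2: sp3 ✓
C3: sp3 ✓
C4: sp2
C5: sp2
C6: sp3 ✓
C7: sp3 ✓
C8: sp3 ✓
C9: sp3 ✓
C10: sp3 ✓
C11: sp3 ✓
C12: sp2
C13: sp2
C1, C2, C3, C6, C7, C8, C9, C10, C11 → 9 sp3 carbons.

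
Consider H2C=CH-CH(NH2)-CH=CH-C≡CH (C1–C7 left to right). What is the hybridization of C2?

C2: 3 σ bonds, plus one π bond — 3 electron domains, sp2.

sp²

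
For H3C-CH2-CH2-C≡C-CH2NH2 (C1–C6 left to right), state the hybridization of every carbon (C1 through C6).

C1 is sp3: 4 σ bonds, 4 electron-density regions.
C2: 4 σ bonds; 4 regions of electron density → sp3.
C3 carries 4 σ bonds, giving a steric number of 4, so it is sp3.
C4: 2 σ bonds, plus two π bonds — 2 electron domains, sp.
C5 carries 2 σ bonds, plus two π bonds, giving a steric number of 2, so it is sp.
C6 (4 σ bonds) has steric number 4: sp3.

C1 sp3, C2 sp3, C3 sp3, C4 sp, C5 sp, C6 sp3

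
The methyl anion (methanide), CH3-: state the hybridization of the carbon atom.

Three σ bonds + one lone pair = steric number 4 → sp3, pyramidal.

sp^3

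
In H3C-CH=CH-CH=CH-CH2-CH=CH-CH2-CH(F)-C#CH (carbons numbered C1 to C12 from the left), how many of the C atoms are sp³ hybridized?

C1: sp3 ✓
C2: sp2
C3: sp2
C4: sp2
C5: sp2
C6: sp3 ✓
C7: sp2
C8: sp2
C9: sp3 ✓
C10: sp3 ✓
C11: sp
C12: sp
C1, C6, C9, C10 → 4 sp3 carbons.

4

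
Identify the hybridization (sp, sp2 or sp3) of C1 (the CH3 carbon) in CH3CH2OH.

sp^3

C1 (the CH3 carbon) is sp3: 4 σ bonds, 4 electron-density regions.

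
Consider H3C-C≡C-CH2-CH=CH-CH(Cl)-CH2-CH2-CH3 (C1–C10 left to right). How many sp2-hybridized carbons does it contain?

2

C1: sp3
C2: sp
C3: sp
C4: sp3
C5: sp2 ✓
C6: sp2 ✓
C7: sp3
C8: sp3
C9: sp3
C10: sp3
C5, C6 → 2 sp2 carbons.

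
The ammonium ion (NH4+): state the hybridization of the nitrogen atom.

sp3

Four σ bonds, no lone pair → sp3, tetrahedral.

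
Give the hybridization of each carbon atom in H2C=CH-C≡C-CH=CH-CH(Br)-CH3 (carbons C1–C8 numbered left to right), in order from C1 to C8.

C1 sp2, C2 sp2, C3 sp, C4 sp, C5 sp2, C6 sp2, C7 sp3, C8 sp3

C1 — 3 σ bonds, plus one π bond. Steric number 3, so sp2.
C2 has 3 σ bonds, plus one π bond: steric number 3 → sp2.
C3 — 2 σ bonds, plus two π bonds. Steric number 2, so sp.
C4: 2 σ bonds, plus two π bonds — 2 electron domains, sp.
C5 (3 σ bonds, plus one π bond) has steric number 3: sp2.
C6 has 3 σ bonds, plus one π bond: steric number 3 → sp2.
C7 carries 4 σ bonds, giving a steric number of 4, so it is sp3.
C8 (4 σ bonds) has steric number 4: sp3.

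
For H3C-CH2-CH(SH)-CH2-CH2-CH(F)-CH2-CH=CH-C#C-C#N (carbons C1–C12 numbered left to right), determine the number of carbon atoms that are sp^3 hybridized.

C1: sp3 ✓
C2: sp3 ✓
C3: sp3 ✓
C4: sp3 ✓
C5: sp3 ✓
C6: sp3 ✓
C7: sp3 ✓
C8: sp2
C9: sp2
C10: sp
C11: sp
C12: sp
C1, C2, C3, C4, C5, C6, C7 → 7 sp3 carbons.

7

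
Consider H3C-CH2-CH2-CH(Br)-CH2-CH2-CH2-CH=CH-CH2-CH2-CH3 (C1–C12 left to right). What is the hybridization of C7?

sp3

C7 — 4 σ bonds. Steric number 4, so sp3.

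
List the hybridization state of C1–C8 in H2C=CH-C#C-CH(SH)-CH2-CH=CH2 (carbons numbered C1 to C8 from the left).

C1 sp2, C2 sp2, C3 sp, C4 sp, C5 sp3, C6 sp3, C7 sp2, C8 sp2

C1 has 3 σ bonds, plus one π bond: steric number 3 → sp2.
C2: 3 σ bonds, plus one π bond; 3 regions of electron density → sp2.
C3: 2 σ bonds, plus two π bonds; 2 regions of electron density → sp.
C4 — 2 σ bonds, plus two π bonds. Steric number 2, so sp.
C5 (4 σ bonds) has steric number 4: sp3.
C6 is sp3: 4 σ bonds, 4 electron-density regions.
C7 carries 3 σ bonds, plus one π bond, giving a steric number of 3, so it is sp2.
C8: 3 σ bonds, plus one π bond — 3 electron domains, sp2.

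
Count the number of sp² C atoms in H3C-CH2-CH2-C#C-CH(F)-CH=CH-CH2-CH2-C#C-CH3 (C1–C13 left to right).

2

C1: sp3
C2: sp3
C3: sp3
C4: sp
C5: sp
C6: sp3
C7: sp2 ✓
C8: sp2 ✓
C9: sp3
C10: sp3
C11: sp
C12: sp
C13: sp3
C7, C8 → 2 sp2 carbons.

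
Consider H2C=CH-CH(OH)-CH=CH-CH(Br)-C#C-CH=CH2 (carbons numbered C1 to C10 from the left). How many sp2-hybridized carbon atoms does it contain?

C1: sp2 ✓
C2: sp2 ✓
C3: sp3
C4: sp2 ✓
C5: sp2 ✓
C6: sp3
C7: sp
C8: sp
C9: sp2 ✓
C10: sp2 ✓
C1, C2, C4, C5, C9, C10 → 6 sp2 carbons.

6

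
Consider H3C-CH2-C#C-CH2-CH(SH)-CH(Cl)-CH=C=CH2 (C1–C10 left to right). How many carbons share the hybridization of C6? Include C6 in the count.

5

C6 is sp3 (only σ bonds).
C1: sp3 ✓
C2: sp3 ✓
C3: sp
C4: sp
C5: sp3 ✓
C6: sp3 ✓
C7: sp3 ✓
C8: sp2
C9: sp
C10: sp2
5 carbons are sp3.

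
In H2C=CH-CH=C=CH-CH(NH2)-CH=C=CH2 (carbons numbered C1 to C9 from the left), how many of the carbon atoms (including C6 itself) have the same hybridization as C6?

C6 is sp3 (only σ bonds).
C1: sp2
C2: sp2
C3: sp2
C4: sp
C5: sp2
C6: sp3 ✓
C7: sp2
C8: sp
C9: sp2
1 carbon is sp3.

1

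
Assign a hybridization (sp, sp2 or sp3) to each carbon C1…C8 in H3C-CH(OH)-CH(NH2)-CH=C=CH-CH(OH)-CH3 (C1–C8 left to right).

C1 has 4 σ bonds: steric number 4 → sp3.
C2 — 4 σ bonds. Steric number 4, so sp3.
C3 (4 σ bonds) has steric number 4: sp3.
C4 carries 3 σ bonds, plus one π bond, giving a steric number of 3, so it is sp2.
C5 is sp: 2 σ bonds, plus two π bonds, 2 electron-density regions.
C6 carries 3 σ bonds, plus one π bond, giving a steric number of 3, so it is sp2.
C7 has 4 σ bonds: steric number 4 → sp3.
C8 (4 σ bonds) has steric number 4: sp3.

C1 sp3, C2 sp3, C3 sp3, C4 sp2, C5 sp, C6 sp2, C7 sp3, C8 sp3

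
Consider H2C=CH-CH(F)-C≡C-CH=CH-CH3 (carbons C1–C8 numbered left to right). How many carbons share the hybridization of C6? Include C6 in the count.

4

C6 is sp2 (one π bond).
C1: sp2 ✓
C2: sp2 ✓
C3: sp3
C4: sp
C5: sp
C6: sp2 ✓
C7: sp2 ✓
C8: sp3
4 carbons are sp2.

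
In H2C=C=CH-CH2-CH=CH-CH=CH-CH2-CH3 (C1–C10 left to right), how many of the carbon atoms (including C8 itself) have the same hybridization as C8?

C8 is sp2 (one π bond).
C1: sp2 ✓
C2: sp
C3: sp2 ✓
C4: sp3
C5: sp2 ✓
C6: sp2 ✓
C7: sp2 ✓
C8: sp2 ✓
C9: sp3
C10: sp3
6 carbons are sp2.

6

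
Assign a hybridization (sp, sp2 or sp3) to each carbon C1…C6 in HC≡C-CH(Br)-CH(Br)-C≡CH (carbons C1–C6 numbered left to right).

C1 — 2 σ bonds, plus two π bonds. Steric number 2, so sp.
C2 carries 2 σ bonds, plus two π bonds, giving a steric number of 2, so it is sp.
C3: 4 σ bonds — 4 electron domains, sp3.
C4 (4 σ bonds) has steric number 4: sp3.
C5 is sp: 2 σ bonds, plus two π bonds, 2 electron-density regions.
C6: 2 σ bonds, plus two π bonds — 2 electron domains, sp.

C1 sp, C2 sp, C3 sp3, C4 sp3, C5 sp, C6 sp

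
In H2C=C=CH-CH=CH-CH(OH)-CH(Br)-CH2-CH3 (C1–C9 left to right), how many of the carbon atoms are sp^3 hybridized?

C1: sp2
C2: sp
C3: sp2
C4: sp2
C5: sp2
C6: sp3 ✓
C7: sp3 ✓
C8: sp3 ✓
C9: sp3 ✓
C6, C7, C8, C9 → 4 sp3 carbons.

4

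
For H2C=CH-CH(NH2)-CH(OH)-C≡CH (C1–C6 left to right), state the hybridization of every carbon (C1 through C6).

C1 (3 σ bonds, plus one π bond) has steric number 3: sp2.
C2 carries 3 σ bonds, plus one π bond, giving a steric number of 3, so it is sp2.
C3 is sp3: 4 σ bonds, 4 electron-density regions.
C4 — 4 σ bonds. Steric number 4, so sp3.
C5: 2 σ bonds, plus two π bonds — 2 electron domains, sp.
C6: 2 σ bonds, plus two π bonds — 2 electron domains, sp.

C1 sp2, C2 sp2, C3 sp3, C4 sp3, C5 sp, C6 sp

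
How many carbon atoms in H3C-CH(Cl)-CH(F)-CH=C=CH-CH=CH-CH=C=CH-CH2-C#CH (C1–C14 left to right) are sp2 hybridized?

6

C1: sp3
C2: sp3
C3: sp3
C4: sp2 ✓
C5: sp
C6: sp2 ✓
C7: sp2 ✓
C8: sp2 ✓
C9: sp2 ✓
C10: sp
C11: sp2 ✓
C12: sp3
C13: sp
C14: sp
C4, C6, C7, C8, C9, C11 → 6 sp2 carbons.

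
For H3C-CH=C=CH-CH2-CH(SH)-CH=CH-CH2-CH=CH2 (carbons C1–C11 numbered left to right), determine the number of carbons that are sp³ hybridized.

C1: sp3 ✓
C2: sp2
C3: sp
C4: sp2
C5: sp3 ✓
C6: sp3 ✓
C7: sp2
C8: sp2
C9: sp3 ✓
C10: sp2
C11: sp2
C1, C5, C6, C9 → 4 sp3 carbons.

4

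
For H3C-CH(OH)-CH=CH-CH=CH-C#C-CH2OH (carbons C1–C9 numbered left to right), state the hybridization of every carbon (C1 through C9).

C1 sp3, C2 sp3, C3 sp2, C4 sp2, C5 sp2, C6 sp2, C7 sp, C8 sp, C9 sp3

C1 — 4 σ bonds. Steric number 4, so sp3.
C2 carries 4 σ bonds, giving a steric number of 4, so it is sp3.
C3 — 3 σ bonds, plus one π bond. Steric number 3, so sp2.
C4 (3 σ bonds, plus one π bond) has steric number 3: sp2.
C5: 3 σ bonds, plus one π bond — 3 electron domains, sp2.
C6 has 3 σ bonds, plus one π bond: steric number 3 → sp2.
C7: 2 σ bonds, plus two π bonds — 2 electron domains, sp.
C8 has 2 σ bonds, plus two π bonds: steric number 2 → sp.
C9: 4 σ bonds; 4 regions of electron density → sp3.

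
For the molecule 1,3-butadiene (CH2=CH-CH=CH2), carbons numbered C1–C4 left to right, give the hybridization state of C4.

C4 has 3 σ bonds, plus one π bond: steric number 3 → sp2.

sp²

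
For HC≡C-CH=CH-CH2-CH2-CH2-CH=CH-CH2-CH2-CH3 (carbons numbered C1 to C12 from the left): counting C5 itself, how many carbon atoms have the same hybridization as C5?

6

C5 is sp3 (only σ bonds).
C1: sp
C2: sp
C3: sp2
C4: sp2
C5: sp3 ✓
C6: sp3 ✓
C7: sp3 ✓
C8: sp2
C9: sp2
C10: sp3 ✓
C11: sp3 ✓
C12: sp3 ✓
6 carbons are sp3.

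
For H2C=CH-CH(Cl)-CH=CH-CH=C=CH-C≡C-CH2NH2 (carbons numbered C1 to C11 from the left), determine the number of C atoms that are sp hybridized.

C1: sp2
C2: sp2
C3: sp3
C4: sp2
C5: sp2
C6: sp2
C7: sp ✓
C8: sp2
C9: sp ✓
C10: sp ✓
C11: sp3
C7, C9, C10 → 3 sp carbons.

3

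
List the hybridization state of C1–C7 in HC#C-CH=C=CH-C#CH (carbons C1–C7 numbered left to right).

C1 carries 2 σ bonds, plus two π bonds, giving a steric number of 2, so it is sp.
C2 is sp: 2 σ bonds, plus two π bonds, 2 electron-density regions.
C3 has 3 σ bonds, plus one π bond: steric number 3 → sp2.
C4 is sp: 2 σ bonds, plus two π bonds, 2 electron-density regions.
C5 (3 σ bonds, plus one π bond) has steric number 3: sp2.
C6 is sp: 2 σ bonds, plus two π bonds, 2 electron-density regions.
C7 has 2 σ bonds, plus two π bonds: steric number 2 → sp.

C1 sp, C2 sp, C3 sp2, C4 sp, C5 sp2, C6 sp, C7 sp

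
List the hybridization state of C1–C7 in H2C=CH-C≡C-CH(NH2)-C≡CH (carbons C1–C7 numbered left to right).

C1 sp2, C2 sp2, C3 sp, C4 sp, C5 sp3, C6 sp, C7 sp

C1: 3 σ bonds, plus one π bond — 3 electron domains, sp2.
C2 — 3 σ bonds, plus one π bond. Steric number 3, so sp2.
C3 is sp: 2 σ bonds, plus two π bonds, 2 electron-density regions.
C4 carries 2 σ bonds, plus two π bonds, giving a steric number of 2, so it is sp.
C5 — 4 σ bonds. Steric number 4, so sp3.
C6 carries 2 σ bonds, plus two π bonds, giving a steric number of 2, so it is sp.
C7 is sp: 2 σ bonds, plus two π bonds, 2 electron-density regions.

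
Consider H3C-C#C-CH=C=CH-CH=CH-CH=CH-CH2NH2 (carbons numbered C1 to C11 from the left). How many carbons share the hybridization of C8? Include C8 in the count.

6

C8 is sp2 (one π bond).
C1: sp3
C2: sp
C3: sp
C4: sp2 ✓
C5: sp
C6: sp2 ✓
C7: sp2 ✓
C8: sp2 ✓
C9: sp2 ✓
C10: sp2 ✓
C11: sp3
6 carbons are sp2.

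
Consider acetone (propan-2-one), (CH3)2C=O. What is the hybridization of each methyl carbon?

Each methyl carbon (4 σ bonds) has steric number 4: sp3.

sp³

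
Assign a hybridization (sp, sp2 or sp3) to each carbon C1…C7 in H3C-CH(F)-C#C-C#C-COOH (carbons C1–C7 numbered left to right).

C1 carries 4 σ bonds, giving a steric number of 4, so it is sp3.
C2 is sp3: 4 σ bonds, 4 electron-density regions.
C3 has 2 σ bonds, plus two π bonds: steric number 2 → sp.
C4: 2 σ bonds, plus two π bonds — 2 electron domains, sp.
C5 is sp: 2 σ bonds, plus two π bonds, 2 electron-density regions.
C6: 2 σ bonds, plus two π bonds — 2 electron domains, sp.
C7 is sp2: 3 σ bonds, plus one π bond, 3 electron-density regions.

C1 sp3, C2 sp3, C3 sp, C4 sp, C5 sp, C6 sp, C7 sp2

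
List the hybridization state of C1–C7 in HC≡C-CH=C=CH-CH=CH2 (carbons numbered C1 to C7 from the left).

C1 is sp: 2 σ bonds, plus two π bonds, 2 electron-density regions.
C2 carries 2 σ bonds, plus two π bonds, giving a steric number of 2, so it is sp.
C3 carries 3 σ bonds, plus one π bond, giving a steric number of 3, so it is sp2.
C4 — 2 σ bonds, plus two π bonds. Steric number 2, so sp.
C5 — 3 σ bonds, plus one π bond. Steric number 3, so sp2.
C6 (3 σ bonds, plus one π bond) has steric number 3: sp2.
C7 has 3 σ bonds, plus one π bond: steric number 3 → sp2.

C1 sp, C2 sp, C3 sp2, C4 sp, C5 sp2, C6 sp2, C7 sp2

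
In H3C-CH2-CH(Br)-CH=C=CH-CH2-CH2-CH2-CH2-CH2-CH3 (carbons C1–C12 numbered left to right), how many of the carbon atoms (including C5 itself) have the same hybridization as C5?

C5 is sp (two π bonds).
C1: sp3
C2: sp3
C3: sp3
C4: sp2
C5: sp ✓
C6: sp2
C7: sp3
C8: sp3
C9: sp3
C10: sp3
C11: sp3
C12: sp3
1 carbon is sp.

1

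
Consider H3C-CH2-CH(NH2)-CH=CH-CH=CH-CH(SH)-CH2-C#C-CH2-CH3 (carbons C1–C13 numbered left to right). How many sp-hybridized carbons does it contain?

2

C1: sp3
C2: sp3
C3: sp3
C4: sp2
C5: sp2
C6: sp2
C7: sp2
C8: sp3
C9: sp3
C10: sp ✓
C11: sp ✓
C12: sp3
C13: sp3
C10, C11 → 2 sp carbons.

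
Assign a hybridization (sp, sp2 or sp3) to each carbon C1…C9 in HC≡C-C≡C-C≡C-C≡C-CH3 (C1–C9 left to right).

C1 (2 σ bonds, plus two π bonds) has steric number 2: sp.
C2 (2 σ bonds, plus two π bonds) has steric number 2: sp.
C3 (2 σ bonds, plus two π bonds) has steric number 2: sp.
C4: 2 σ bonds, plus two π bonds; 2 regions of electron density → sp.
C5: 2 σ bonds, plus two π bonds — 2 electron domains, sp.
C6 — 2 σ bonds, plus two π bonds. Steric number 2, so sp.
C7: 2 σ bonds, plus two π bonds — 2 electron domains, sp.
C8 is sp: 2 σ bonds, plus two π bonds, 2 electron-density regions.
C9 has 4 σ bonds: steric number 4 → sp3.

C1 sp, C2 sp, C3 sp, C4 sp, C5 sp, C6 sp, C7 sp, C8 sp, C9 sp3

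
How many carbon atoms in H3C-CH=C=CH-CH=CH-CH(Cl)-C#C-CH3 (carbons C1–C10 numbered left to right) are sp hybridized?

C1: sp3
C2: sp2
C3: sp ✓
C4: sp2
C5: sp2
C6: sp2
C7: sp3
C8: sp ✓
C9: sp ✓
C10: sp3
C3, C8, C9 → 3 sp carbons.

3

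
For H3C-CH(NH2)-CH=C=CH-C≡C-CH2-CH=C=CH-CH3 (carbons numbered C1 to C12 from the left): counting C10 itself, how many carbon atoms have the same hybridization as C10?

C10 is sp (two π bonds).
C1: sp3
C2: sp3
C3: sp2
C4: sp ✓
C5: sp2
C6: sp ✓
C7: sp ✓
C8: sp3
C9: sp2
C10: sp ✓
C11: sp2
C12: sp3
4 carbons are sp.

4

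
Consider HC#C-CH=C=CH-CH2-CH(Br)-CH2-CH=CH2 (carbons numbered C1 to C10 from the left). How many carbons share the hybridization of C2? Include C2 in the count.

C2 is sp (two π bonds).
C1: sp ✓
C2: sp ✓
C3: sp2
C4: sp ✓
C5: sp2
C6: sp3
C7: sp3
C8: sp3
C9: sp2
C10: sp2
3 carbons are sp.

3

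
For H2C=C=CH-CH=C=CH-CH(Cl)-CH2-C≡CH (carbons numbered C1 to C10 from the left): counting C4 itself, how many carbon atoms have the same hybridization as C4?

C4 is sp2 (one π bond).
C1: sp2 ✓
C2: sp
C3: sp2 ✓
C4: sp2 ✓
C5: sp
C6: sp2 ✓
C7: sp3
C8: sp3
C9: sp
C10: sp
4 carbons are sp2.

4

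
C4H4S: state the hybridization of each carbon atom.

Each carbon atom: 3 σ bonds, plus one π bond — 3 electron domains, sp2.

sp^2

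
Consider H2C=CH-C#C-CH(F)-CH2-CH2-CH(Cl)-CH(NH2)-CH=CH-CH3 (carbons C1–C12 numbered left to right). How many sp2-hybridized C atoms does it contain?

C1: sp2 ✓
C2: sp2 ✓
C3: sp
C4: sp
C5: sp3
C6: sp3
C7: sp3
C8: sp3
C9: sp3
C10: sp2 ✓
C11: sp2 ✓
C12: sp3
C1, C2, C10, C11 → 4 sp2 carbons.

4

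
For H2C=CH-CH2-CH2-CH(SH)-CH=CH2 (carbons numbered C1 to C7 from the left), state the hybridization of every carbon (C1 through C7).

C1 sp2, C2 sp2, C3 sp3, C4 sp3, C5 sp3, C6 sp2, C7 sp2

C1 carries 3 σ bonds, plus one π bond, giving a steric number of 3, so it is sp2.
C2 — 3 σ bonds, plus one π bond. Steric number 3, so sp2.
C3 — 4 σ bonds. Steric number 4, so sp3.
C4 carries 4 σ bonds, giving a steric number of 4, so it is sp3.
C5: 4 σ bonds; 4 regions of electron density → sp3.
C6 (3 σ bonds, plus one π bond) has steric number 3: sp2.
C7 (3 σ bonds, plus one π bond) has steric number 3: sp2.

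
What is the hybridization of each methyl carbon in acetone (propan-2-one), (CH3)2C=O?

Each methyl carbon has 4 σ bonds: steric number 4 → sp3.

sp³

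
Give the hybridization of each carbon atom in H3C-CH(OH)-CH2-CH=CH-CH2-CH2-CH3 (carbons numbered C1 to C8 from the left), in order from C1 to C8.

C1: 4 σ bonds; 4 regions of electron density → sp3.
C2 (4 σ bonds) has steric number 4: sp3.
C3 has 4 σ bonds: steric number 4 → sp3.
C4 is sp2: 3 σ bonds, plus one π bond, 3 electron-density regions.
C5 is sp2: 3 σ bonds, plus one π bond, 3 electron-density regions.
C6: 4 σ bonds — 4 electron domains, sp3.
C7: 4 σ bonds — 4 electron domains, sp3.
C8 (4 σ bonds) has steric number 4: sp3.

C1 sp3, C2 sp3, C3 sp3, C4 sp2, C5 sp2, C6 sp3, C7 sp3, C8 sp3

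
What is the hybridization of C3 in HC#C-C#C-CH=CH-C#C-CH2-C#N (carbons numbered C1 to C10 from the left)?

C3 (2 σ bonds, plus two π bonds) has steric number 2: sp.

sp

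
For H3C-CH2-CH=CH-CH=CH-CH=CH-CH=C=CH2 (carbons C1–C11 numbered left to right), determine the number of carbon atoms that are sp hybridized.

1

C1: sp3
C2: sp3
C3: sp2
C4: sp2
C5: sp2
C6: sp2
C7: sp2
C8: sp2
C9: sp2
C10: sp ✓
C11: sp2
C10 → 1 sp carbon.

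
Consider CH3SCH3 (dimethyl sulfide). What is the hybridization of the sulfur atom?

The sulfur atom — 2 σ bonds and 2 lone pairs. Steric number 4, so sp3.

sp³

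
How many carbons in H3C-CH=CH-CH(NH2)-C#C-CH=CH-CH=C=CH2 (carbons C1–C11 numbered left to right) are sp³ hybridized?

2

C1: sp3 ✓
C2: sp2
C3: sp2
C4: sp3 ✓
C5: sp
C6: sp
C7: sp2
C8: sp2
C9: sp2
C10: sp
C11: sp2
C1, C4 → 2 sp3 carbons.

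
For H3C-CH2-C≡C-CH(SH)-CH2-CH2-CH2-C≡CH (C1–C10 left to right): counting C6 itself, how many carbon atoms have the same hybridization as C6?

6

C6 is sp3 (only σ bonds).
C1: sp3 ✓
C2: sp3 ✓
C3: sp
C4: sp
C5: sp3 ✓
C6: sp3 ✓
C7: sp3 ✓
C8: sp3 ✓
C9: sp
C10: sp
6 carbons are sp3.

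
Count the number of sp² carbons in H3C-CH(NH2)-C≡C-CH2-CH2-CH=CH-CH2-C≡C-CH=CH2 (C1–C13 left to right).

C1: sp3
C2: sp3
C3: sp
C4: sp
C5: sp3
C6: sp3
C7: sp2 ✓
C8: sp2 ✓
C9: sp3
C10: sp
C11: sp
C12: sp2 ✓
C13: sp2 ✓
C7, C8, C12, C13 → 4 sp2 carbons.

4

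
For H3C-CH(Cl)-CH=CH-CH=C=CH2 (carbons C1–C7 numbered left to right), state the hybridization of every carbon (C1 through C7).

C1 sp3, C2 sp3, C3 sp2, C4 sp2, C5 sp2, C6 sp, C7 sp2

C1 has 4 σ bonds: steric number 4 → sp3.
C2 (4 σ bonds) has steric number 4: sp3.
C3: 3 σ bonds, plus one π bond; 3 regions of electron density → sp2.
C4: 3 σ bonds, plus one π bond — 3 electron domains, sp2.
C5 carries 3 σ bonds, plus one π bond, giving a steric number of 3, so it is sp2.
C6: 2 σ bonds, plus two π bonds — 2 electron domains, sp.
C7 has 3 σ bonds, plus one π bond: steric number 3 → sp2.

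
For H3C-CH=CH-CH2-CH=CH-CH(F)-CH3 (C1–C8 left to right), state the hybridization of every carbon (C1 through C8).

C1: 4 σ bonds; 4 regions of electron density → sp3.
C2 — 3 σ bonds, plus one π bond. Steric number 3, so sp2.
C3 — 3 σ bonds, plus one π bond. Steric number 3, so sp2.
C4 carries 4 σ bonds, giving a steric number of 4, so it is sp3.
C5: 3 σ bonds, plus one π bond; 3 regions of electron density → sp2.
C6: 3 σ bonds, plus one π bond; 3 regions of electron density → sp2.
C7 has 4 σ bonds: steric number 4 → sp3.
C8 is sp3: 4 σ bonds, 4 electron-density regions.

C1 sp3, C2 sp2, C3 sp2, C4 sp3, C5 sp2, C6 sp2, C7 sp3, C8 sp3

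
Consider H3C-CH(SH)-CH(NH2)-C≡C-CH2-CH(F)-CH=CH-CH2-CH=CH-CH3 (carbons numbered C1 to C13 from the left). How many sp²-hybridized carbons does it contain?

C1: sp3
C2: sp3
C3: sp3
C4: sp
C5: sp
C6: sp3
C7: sp3
C8: sp2 ✓
C9: sp2 ✓
C10: sp3
C11: sp2 ✓
C12: sp2 ✓
C13: sp3
C8, C9, C11, C12 → 4 sp2 carbons.

4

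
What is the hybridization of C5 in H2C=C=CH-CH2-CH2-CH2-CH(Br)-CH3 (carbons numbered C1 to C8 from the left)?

C5 is sp3: 4 σ bonds, 4 electron-density regions.

sp3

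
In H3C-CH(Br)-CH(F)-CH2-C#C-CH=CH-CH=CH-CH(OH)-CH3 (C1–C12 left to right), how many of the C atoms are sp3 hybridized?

C1: sp3 ✓
C2: sp3 ✓
C3: sp3 ✓
C4: sp3 ✓
C5: sp
C6: sp
C7: sp2
C8: sp2
C9: sp2
C10: sp2
C11: sp3 ✓
C12: sp3 ✓
C1, C2, C3, C4, C11, C12 → 6 sp3 carbons.

6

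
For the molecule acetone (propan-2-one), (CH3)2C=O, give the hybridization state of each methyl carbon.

Each methyl carbon: 4 σ bonds — 4 electron domains, sp3.

sp^3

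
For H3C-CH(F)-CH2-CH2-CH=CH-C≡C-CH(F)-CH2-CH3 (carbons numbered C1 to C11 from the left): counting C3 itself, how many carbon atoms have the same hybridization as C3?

C3 is sp3 (only σ bonds).
C1: sp3 ✓
C2: sp3 ✓
C3: sp3 ✓
C4: sp3 ✓
C5: sp2
C6: sp2
C7: sp
C8: sp
C9: sp3 ✓
C10: sp3 ✓
C11: sp3 ✓
7 carbons are sp3.

7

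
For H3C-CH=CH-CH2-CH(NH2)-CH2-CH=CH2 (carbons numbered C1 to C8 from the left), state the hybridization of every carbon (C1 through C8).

C1: 4 σ bonds; 4 regions of electron density → sp3.
C2 is sp2: 3 σ bonds, plus one π bond, 3 electron-density regions.
C3: 3 σ bonds, plus one π bond — 3 electron domains, sp2.
C4 — 4 σ bonds. Steric number 4, so sp3.
C5 carries 4 σ bonds, giving a steric number of 4, so it is sp3.
C6 (4 σ bonds) has steric number 4: sp3.
C7: 3 σ bonds, plus one π bond; 3 regions of electron density → sp2.
C8 (3 σ bonds, plus one π bond) has steric number 3: sp2.

C1 sp3, C2 sp2, C3 sp2, C4 sp3, C5 sp3, C6 sp3, C7 sp2, C8 sp2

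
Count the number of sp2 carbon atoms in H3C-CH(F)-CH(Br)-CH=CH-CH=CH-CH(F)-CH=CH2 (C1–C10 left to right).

C1: sp3
C2: sp3
C3: sp3
C4: sp2 ✓
C5: sp2 ✓
C6: sp2 ✓
C7: sp2 ✓
C8: sp3
C9: sp2 ✓
C10: sp2 ✓
C4, C5, C6, C7, C9, C10 → 6 sp2 carbons.

6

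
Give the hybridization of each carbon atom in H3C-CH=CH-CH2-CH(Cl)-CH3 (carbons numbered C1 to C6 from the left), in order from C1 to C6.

C1 sp3, C2 sp2, C3 sp2, C4 sp3, C5 sp3, C6 sp3

C1 — 4 σ bonds. Steric number 4, so sp3.
C2 — 3 σ bonds, plus one π bond. Steric number 3, so sp2.
C3 carries 3 σ bonds, plus one π bond, giving a steric number of 3, so it is sp2.
C4 carries 4 σ bonds, giving a steric number of 4, so it is sp3.
C5: 4 σ bonds; 4 regions of electron density → sp3.
C6: 4 σ bonds; 4 regions of electron density → sp3.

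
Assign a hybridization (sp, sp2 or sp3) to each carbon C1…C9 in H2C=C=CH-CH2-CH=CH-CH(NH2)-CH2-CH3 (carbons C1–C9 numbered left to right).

C1: 3 σ bonds, plus one π bond; 3 regions of electron density → sp2.
C2 — 2 σ bonds, plus two π bonds. Steric number 2, so sp.
C3 has 3 σ bonds, plus one π bond: steric number 3 → sp2.
C4: 4 σ bonds; 4 regions of electron density → sp3.
C5 has 3 σ bonds, plus one π bond: steric number 3 → sp2.
C6: 3 σ bonds, plus one π bond; 3 regions of electron density → sp2.
C7 has 4 σ bonds: steric number 4 → sp3.
C8 is sp3: 4 σ bonds, 4 electron-density regions.
C9: 4 σ bonds — 4 electron domains, sp3.

C1 sp2, C2 sp, C3 sp2, C4 sp3, C5 sp2, C6 sp2, C7 sp3, C8 sp3, C9 sp3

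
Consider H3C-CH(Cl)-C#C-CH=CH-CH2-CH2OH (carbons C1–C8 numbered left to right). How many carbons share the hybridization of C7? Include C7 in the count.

4

C7 is sp3 (only σ bonds).
C1: sp3 ✓
C2: sp3 ✓
C3: sp
C4: sp
C5: sp2
C6: sp2
C7: sp3 ✓
C8: sp3 ✓
4 carbons are sp3.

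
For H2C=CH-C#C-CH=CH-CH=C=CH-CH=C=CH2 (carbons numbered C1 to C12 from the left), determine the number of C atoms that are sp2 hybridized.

C1: sp2 ✓
C2: sp2 ✓
C3: sp
C4: sp
C5: sp2 ✓
C6: sp2 ✓
C7: sp2 ✓
C8: sp
C9: sp2 ✓
C10: sp2 ✓
C11: sp
C12: sp2 ✓
C1, C2, C5, C6, C7, C9, C10, C12 → 8 sp2 carbons.

8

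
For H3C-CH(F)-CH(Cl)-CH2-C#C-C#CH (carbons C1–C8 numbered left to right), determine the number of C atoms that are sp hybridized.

C1: sp3
C2: sp3
C3: sp3
C4: sp3
C5: sp ✓
C6: sp ✓
C7: sp ✓
C8: sp ✓
C5, C6, C7, C8 → 4 sp carbons.

4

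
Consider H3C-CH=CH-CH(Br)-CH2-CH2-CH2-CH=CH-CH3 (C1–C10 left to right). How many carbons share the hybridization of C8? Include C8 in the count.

C8 is sp2 (one π bond).
C1: sp3
C2: sp2 ✓
C3: sp2 ✓
C4: sp3
C5: sp3
C6: sp3
C7: sp3
C8: sp2 ✓
C9: sp2 ✓
C10: sp3
4 carbons are sp2.

4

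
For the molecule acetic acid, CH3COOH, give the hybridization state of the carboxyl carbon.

sp²

The carboxyl carbon: 3 σ bonds, plus one π bond; 3 regions of electron density → sp2.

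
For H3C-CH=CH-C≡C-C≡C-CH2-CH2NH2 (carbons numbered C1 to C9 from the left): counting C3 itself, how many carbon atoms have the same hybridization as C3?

C3 is sp2 (one π bond).
C1: sp3
C2: sp2 ✓
C3: sp2 ✓
C4: sp
C5: sp
C6: sp
C7: sp
C8: sp3
C9: sp3
2 carbons are sp2.

2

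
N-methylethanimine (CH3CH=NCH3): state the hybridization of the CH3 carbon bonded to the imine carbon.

sp³

The CH3 carbon bonded to the imine carbon is sp3: 4 σ bonds, 4 electron-density regions.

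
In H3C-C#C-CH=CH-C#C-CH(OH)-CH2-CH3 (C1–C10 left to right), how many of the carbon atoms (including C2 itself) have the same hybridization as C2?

4

C2 is sp (two π bonds).
C1: sp3
C2: sp ✓
C3: sp ✓
C4: sp2
C5: sp2
C6: sp ✓
C7: sp ✓
C8: sp3
C9: sp3
C10: sp3
4 carbons are sp.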